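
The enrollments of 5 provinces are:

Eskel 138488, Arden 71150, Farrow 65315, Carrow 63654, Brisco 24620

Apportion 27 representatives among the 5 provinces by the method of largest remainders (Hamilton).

Total 363227; standard divisor 363227/27 ≈ 13452.852.
Standard quotas: Eskel 10.2943, Arden 5.2888, Farrow 4.8551, Carrow 4.7316, Brisco 1.8301.
Lower quotas: Eskel 10, Arden 5, Farrow 4, Carrow 4, Brisco 1 (sum 24, leaving 3 seats).
Remainders in descending order: Farrow 0.8551, Brisco 0.8301, Carrow 0.7316, Eskel 0.2943, Arden 0.2888.
Largest remainders: Farrow, Brisco, Carrow receive the extra seats.

Eskel 10, Arden 5, Farrow 5, Carrow 5, Brisco 2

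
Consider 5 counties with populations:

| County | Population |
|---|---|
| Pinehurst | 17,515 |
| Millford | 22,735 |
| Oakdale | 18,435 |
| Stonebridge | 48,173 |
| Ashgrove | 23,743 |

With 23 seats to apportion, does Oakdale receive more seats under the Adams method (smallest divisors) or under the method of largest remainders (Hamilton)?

Adams: Pinehurst 3, Millford 4, Oakdale 4, Stonebridge 8, Ashgrove 4.
Hamilton: Pinehurst 3, Millford 4, Oakdale 3, Stonebridge 9, Ashgrove 4.
Oakdale gets 4 under Adams and 3 under Hamilton.

Adams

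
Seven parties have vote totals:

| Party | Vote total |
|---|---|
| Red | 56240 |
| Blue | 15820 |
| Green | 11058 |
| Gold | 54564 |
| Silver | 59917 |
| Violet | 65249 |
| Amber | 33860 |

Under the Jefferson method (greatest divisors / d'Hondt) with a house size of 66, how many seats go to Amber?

7

Standard divisor 296708/66 ≈ 4495.576; standard quotas: Red 12.510, Blue 3.519, Green 2.460, Gold 12.137, Silver 13.328, Violet 14.514, Amber 7.532.
Rounding down gives 12, 3, 2, 12, 13, 14, 7 = 63 seats, so the divisor must be adjusted.
With modified divisor 4260: modified quotas Red 13.202, Blue 3.714, Green 2.596, Gold 12.808, Silver 14.065, Violet 15.317, Amber 7.948.
Rounding down: Red 13, Blue 3, Green 2, Gold 12, Silver 14, Violet 15, Amber 7 (total 66).
Amber receives 7.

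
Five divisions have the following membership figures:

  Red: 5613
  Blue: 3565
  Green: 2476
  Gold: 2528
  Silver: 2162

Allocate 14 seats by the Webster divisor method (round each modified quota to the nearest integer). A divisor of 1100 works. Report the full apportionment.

Red 5; Blue 3; Green 2; Gold 2; Silver 2

With modified divisor 1100: modified quotas Red 5.103, Blue 3.241, Green 2.251, Gold 2.298, Silver 1.965.
Rounding to the nearest integer: Red 5, Blue 3, Green 2, Gold 2, Silver 2 (total 14).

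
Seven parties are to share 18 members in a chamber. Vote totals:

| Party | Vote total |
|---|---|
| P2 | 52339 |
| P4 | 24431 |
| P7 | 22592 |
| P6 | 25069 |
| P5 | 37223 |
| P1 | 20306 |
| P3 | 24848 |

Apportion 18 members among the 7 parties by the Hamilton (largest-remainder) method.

Standard divisor: 206808 ÷ 18 ≈ 11489.333.
Standard quotas: P2 4.5554, P4 2.1264, P7 1.9663, P6 2.1819, P5 3.2398, P1 1.7674, P3 2.1627.
Lower quotas: P2 4, P4 2, P7 1, P6 2, P5 3, P1 1, P3 2 (sum 15, leaving 3 seats).
Remainders in descending order: P7 0.9663, P1 0.7674, P2 0.5554, P5 0.2398, P6 0.1819, P3 0.1627, P4 0.1264.
Largest remainders: P7, P1, P2 receive the extra seats.

P2: 5, P4: 2, P7: 2, P6: 2, P5: 3, P1: 2, P3: 2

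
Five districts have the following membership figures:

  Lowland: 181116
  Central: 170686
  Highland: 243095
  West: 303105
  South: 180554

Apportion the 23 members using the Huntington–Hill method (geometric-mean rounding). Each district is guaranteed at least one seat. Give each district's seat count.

With divisor 48021: modified quotas Lowland 3.772, Central 3.554, Highland 5.062, West 6.312, South 3.760.
Geometric-mean thresholds: Lowland √(3·4)=3.464, Central √(3·4)=3.464, Highland √(5·6)=5.477, West √(6·7)=6.481, South √(3·4)=3.464.
Each quota rounded against its threshold gives Lowland 4, Central 4, Highland 5, West 6, South 4 (total 23).

Lowland 4, Central 4, Highland 5, West 6, South 4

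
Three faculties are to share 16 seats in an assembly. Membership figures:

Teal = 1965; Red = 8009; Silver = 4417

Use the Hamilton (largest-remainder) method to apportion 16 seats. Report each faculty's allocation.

The standard divisor is 14391/16 ≈ 899.438.
Standard quotas: Teal 2.1847, Red 8.9045, Silver 4.9108.
Lower quotas: Teal 2, Red 8, Silver 4 (sum 14, leaving 2 seats).
Remainders in descending order: Silver 0.9108, Red 0.9045, Teal 0.1847.
Largest remainders: Silver, Red receive the extra seats.

Teal 2, Red 9, Silver 5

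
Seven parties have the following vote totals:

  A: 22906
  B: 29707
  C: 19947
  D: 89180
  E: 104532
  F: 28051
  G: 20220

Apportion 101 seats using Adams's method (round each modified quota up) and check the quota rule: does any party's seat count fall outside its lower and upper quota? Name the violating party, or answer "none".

E

Standard quotas: A 7.355, B 9.539, C 6.405, D 28.636, E 33.565, F 9.007, G 6.493.
Adams allocation: A 8, B 10, C 7, D 28, E 32, F 9, G 7.
E has quota 33.565 (lower 33, upper 34) but receives 32 — outside the quota interval.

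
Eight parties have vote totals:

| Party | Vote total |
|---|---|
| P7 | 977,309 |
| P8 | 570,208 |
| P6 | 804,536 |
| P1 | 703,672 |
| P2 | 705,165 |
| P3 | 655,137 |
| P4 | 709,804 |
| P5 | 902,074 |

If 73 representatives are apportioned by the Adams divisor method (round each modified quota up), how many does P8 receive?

7

Standard divisor 6027905/73 ≈ 82574.041; standard quotas: P7 11.836, P8 6.905, P6 9.743, P1 8.522, P2 8.540, P3 7.934, P4 8.596, P5 10.924.
Rounding up gives 12, 7, 10, 9, 9, 8, 9, 11 = 75 seats, so the divisor must be adjusted.
With modified divisor 88400: modified quotas P7 11.056, P8 6.450, P6 9.101, P1 7.960, P2 7.977, P3 7.411, P4 8.029, P5 10.204.
Rounding up: P7 12, P8 7, P6 10, P1 8, P2 8, P3 8, P4 9, P5 11 (total 73).
P8 receives 7.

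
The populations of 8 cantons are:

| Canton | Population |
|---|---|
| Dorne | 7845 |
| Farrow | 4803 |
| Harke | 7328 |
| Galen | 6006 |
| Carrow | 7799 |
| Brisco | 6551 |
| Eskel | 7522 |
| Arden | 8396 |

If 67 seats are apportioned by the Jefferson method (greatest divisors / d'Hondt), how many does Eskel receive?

9

Standard divisor 56250/67 ≈ 839.552; standard quotas: Dorne 9.344, Farrow 5.721, Harke 8.728, Galen 7.154, Carrow 9.289, Brisco 7.803, Eskel 8.960, Arden 10.001.
Rounding down gives 9, 5, 8, 7, 9, 7, 8, 10 = 63 seats, so the divisor must be adjusted.
With modified divisor 790: modified quotas Dorne 9.930, Farrow 6.080, Harke 9.276, Galen 7.603, Carrow 9.872, Brisco 8.292, Eskel 9.522, Arden 10.628.
Rounding down: Dorne 9, Farrow 6, Harke 9, Galen 7, Carrow 9, Brisco 8, Eskel 9, Arden 10 (total 67).
Eskel receives 9.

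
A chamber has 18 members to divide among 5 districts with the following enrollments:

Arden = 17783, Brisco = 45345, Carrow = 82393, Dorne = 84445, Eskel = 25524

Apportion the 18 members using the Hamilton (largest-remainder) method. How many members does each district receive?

Total 255490; standard divisor 255490/18 ≈ 14193.889.
Standard quotas: Arden 1.2529, Brisco 3.1947, Carrow 5.8048, Dorne 5.9494, Eskel 1.7982.
Lower quotas: Arden 1, Brisco 3, Carrow 5, Dorne 5, Eskel 1 (sum 15, leaving 3 seats).
Remainders in descending order: Dorne 0.9494, Carrow 0.8048, Eskel 0.7982, Arden 0.2529, Brisco 0.1947.
The surplus seats go to Dorne, Carrow, Eskel.

Arden=1, Brisco=3, Carrow=6, Dorne=6, Eskel=2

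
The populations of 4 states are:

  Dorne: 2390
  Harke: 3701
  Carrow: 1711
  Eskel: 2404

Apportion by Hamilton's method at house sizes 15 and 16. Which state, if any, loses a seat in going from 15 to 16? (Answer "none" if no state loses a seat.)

Carrow

At 15 seats: Dorne 3, Harke 5, Carrow 3, Eskel 4.
At 16 seats: Dorne 4, Harke 6, Carrow 2, Eskel 4.
Carrow drops from 3 to 2.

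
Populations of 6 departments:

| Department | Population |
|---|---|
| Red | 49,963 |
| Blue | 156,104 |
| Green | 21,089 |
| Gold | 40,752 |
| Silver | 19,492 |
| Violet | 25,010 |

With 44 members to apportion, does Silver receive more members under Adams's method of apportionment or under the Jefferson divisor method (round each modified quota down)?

Adams

Adams: Red 7, Blue 21, Green 3, Gold 6, Silver 3, Violet 4.
Jefferson: Red 7, Blue 23, Green 3, Gold 6, Silver 2, Violet 3.
Silver gets 3 under Adams and 2 under Jefferson.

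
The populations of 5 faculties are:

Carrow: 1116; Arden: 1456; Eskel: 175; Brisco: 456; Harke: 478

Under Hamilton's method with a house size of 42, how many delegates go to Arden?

The standard divisor is 3681/42 ≈ 87.643.
Standard quotas: Carrow 12.733, Arden 16.613, Eskel 1.997, Brisco 5.203, Harke 5.454.
Lower quotas: Carrow 12, Arden 16, Eskel 1, Brisco 5, Harke 5 (sum 39, leaving 3 seats).
Remainders in descending order: Eskel 0.997, Carrow 0.733, Arden 0.613, Harke 0.454, Brisco 0.203.
The surplus seats go to Eskel, Carrow, Arden.
Arden receives 17.

17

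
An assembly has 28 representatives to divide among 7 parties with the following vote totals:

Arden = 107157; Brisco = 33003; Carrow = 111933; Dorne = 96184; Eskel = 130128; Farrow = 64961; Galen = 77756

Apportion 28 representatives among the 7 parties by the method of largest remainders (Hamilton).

Arden 5; Brisco 1; Carrow 5; Dorne 4; Eskel 6; Farrow 3; Galen 4

The standard divisor is 621122/28 ≈ 22182.929.
Standard quotas: Arden 4.8306, Brisco 1.4878, Carrow 5.0459, Dorne 4.3359, Eskel 5.8661, Farrow 2.9284, Galen 3.5052.
Lower quotas: Arden 4, Brisco 1, Carrow 5, Dorne 4, Eskel 5, Farrow 2, Galen 3 (sum 24, leaving 4 seats).
Remainders in descending order: Farrow 0.9284, Eskel 0.8661, Arden 0.8306, Galen 0.5052, Brisco 0.4878, Dorne 0.3359, Carrow 0.0459.
Largest remainders: Farrow, Eskel, Arden, Galen receive the extra seats.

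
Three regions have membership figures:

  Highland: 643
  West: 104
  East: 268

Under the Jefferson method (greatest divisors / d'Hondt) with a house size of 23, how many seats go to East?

6

Standard divisor 1015/23 ≈ 44.13; standard quotas: Highland 14.570, West 2.357, East 6.073.
Rounding down gives 14, 2, 6 = 22 seats, so the divisor must be adjusted.
With modified divisor 42: modified quotas Highland 15.310, West 2.476, East 6.381.
Rounding down: Highland 15, West 2, East 6 (total 23).
East receives 6.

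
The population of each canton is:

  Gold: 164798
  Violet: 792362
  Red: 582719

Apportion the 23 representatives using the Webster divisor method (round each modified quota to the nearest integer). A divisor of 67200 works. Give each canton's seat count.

With modified divisor 67200: modified quotas Gold 2.452, Violet 11.791, Red 8.671.
Rounding to the nearest integer: Gold 2, Violet 12, Red 9 (total 23).

Gold 2, Violet 12, Red 9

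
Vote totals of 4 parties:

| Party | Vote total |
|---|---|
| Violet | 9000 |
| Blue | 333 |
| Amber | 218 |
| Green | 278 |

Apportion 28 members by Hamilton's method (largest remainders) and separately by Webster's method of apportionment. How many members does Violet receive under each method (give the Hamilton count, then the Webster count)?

Hamilton: Violet 26, Blue 1, Amber 0, Green 1.
Webster: Violet 25, Blue 1, Amber 1, Green 1.
Violet gets 26 under Hamilton and 25 under Webster.

26 and 25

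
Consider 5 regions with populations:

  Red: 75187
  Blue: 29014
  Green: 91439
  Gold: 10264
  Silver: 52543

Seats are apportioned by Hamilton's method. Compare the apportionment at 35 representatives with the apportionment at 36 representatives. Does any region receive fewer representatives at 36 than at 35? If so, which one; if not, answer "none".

At 35 seats: Red 10, Blue 4, Green 12, Gold 2, Silver 7.
At 36 seats: Red 11, Blue 4, Green 13, Gold 1, Silver 7.
Gold drops from 2 to 1.

Gold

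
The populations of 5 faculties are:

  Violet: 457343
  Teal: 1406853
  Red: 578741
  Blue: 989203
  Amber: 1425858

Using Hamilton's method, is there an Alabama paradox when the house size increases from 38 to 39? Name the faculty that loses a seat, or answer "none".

At 38 seats: Violet 4, Teal 11, Red 4, Blue 8, Amber 11.
At 39 seats: Violet 4, Teal 11, Red 5, Blue 8, Amber 11.
No faculty's allocation decreased.

none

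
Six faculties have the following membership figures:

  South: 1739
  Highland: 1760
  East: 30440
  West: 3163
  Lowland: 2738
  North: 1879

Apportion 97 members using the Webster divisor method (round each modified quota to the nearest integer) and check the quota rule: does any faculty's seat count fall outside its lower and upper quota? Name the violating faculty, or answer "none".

East

Standard quotas: South 4.043, Highland 4.092, East 70.775, West 7.354, Lowland 6.366, North 4.369.
Webster allocation: South 4, Highland 4, East 72, West 7, Lowland 6, North 4.
East has quota 70.775 (lower 70, upper 71) but receives 72 — outside the quota interval.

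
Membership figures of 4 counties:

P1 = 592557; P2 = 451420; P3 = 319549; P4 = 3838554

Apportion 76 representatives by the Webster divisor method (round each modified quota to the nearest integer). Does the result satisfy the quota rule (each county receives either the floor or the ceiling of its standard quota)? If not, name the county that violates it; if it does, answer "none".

Standard quotas: P1 8.657, P2 6.595, P3 4.668, P4 56.080.
Webster allocation: P1 9, P2 7, P3 5, P4 55.
P4 has quota 56.080 (lower 56, upper 57) but receives 55 — outside the quota interval.

P4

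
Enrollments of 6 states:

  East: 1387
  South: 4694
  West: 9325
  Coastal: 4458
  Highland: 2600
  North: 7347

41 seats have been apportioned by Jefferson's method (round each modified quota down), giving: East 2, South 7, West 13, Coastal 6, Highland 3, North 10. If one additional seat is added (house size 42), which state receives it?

Priority for the next seat is population ÷ (current seats + 1).
Priorities: East 462.333, South 586.750, West 666.071, Coastal 636.857, Highland 650.000, North 667.909.
Highest priority: North.

North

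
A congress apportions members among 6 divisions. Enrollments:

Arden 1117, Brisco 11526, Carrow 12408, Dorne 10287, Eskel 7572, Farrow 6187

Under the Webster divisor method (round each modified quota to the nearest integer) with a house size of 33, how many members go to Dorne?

Standard divisor 49097/33 ≈ 1487.788; standard quotas: Arden 0.751, Brisco 7.747, Carrow 8.340, Dorne 6.914, Eskel 5.089, Farrow 4.159.
Rounding to the nearest integer gives Arden 1, Brisco 8, Carrow 8, Dorne 7, Eskel 5, Farrow 4 — total 33, matching the house size, so no adjustment is needed.
Dorne receives 7.

7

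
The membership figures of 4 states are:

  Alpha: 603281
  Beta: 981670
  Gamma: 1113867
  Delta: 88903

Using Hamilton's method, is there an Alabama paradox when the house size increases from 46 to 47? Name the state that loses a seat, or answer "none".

At 46 seats: Alpha 10, Beta 16, Gamma 18, Delta 2.
At 47 seats: Alpha 10, Beta 17, Gamma 19, Delta 1.
Delta drops from 2 to 1.

Delta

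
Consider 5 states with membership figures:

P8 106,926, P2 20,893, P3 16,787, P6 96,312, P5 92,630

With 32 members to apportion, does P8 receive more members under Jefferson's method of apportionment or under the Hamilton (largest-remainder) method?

Jefferson: P8 11, P2 2, P3 1, P6 9, P5 9.
Hamilton: P8 10, P2 2, P3 2, P6 9, P5 9.
P8 gets 11 under Jefferson and 10 under Hamilton.

Jefferson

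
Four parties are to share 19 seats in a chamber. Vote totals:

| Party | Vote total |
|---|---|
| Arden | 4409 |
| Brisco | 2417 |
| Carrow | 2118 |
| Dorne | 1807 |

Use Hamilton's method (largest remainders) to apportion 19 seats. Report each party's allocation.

Total 10751; standard divisor 10751/19 ≈ 565.842.
Standard quotas: Arden 7.792, Brisco 4.272, Carrow 3.743, Dorne 3.193.
Lower quotas: Arden 7, Brisco 4, Carrow 3, Dorne 3 (sum 17, leaving 2 seats).
Remainders in descending order: Arden 0.792, Carrow 0.743, Brisco 0.272, Dorne 0.193.
The surplus seats go to Arden, Carrow.

Arden 8, Brisco 4, Carrow 4, Dorne 3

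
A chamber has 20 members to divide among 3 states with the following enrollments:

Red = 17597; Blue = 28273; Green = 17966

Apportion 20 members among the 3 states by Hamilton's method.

Total 63836; standard divisor 63836/20 ≈ 3191.8.
Standard quotas: Red 5.5132, Blue 8.8580, Green 5.6288.
Lower quotas: Red 5, Blue 8, Green 5 (sum 18, leaving 2 seats).
Remainders in descending order: Blue 0.8580, Green 0.6288, Red 0.5132.
Largest remainders: Blue, Green receive the extra seats.

Red 5, Blue 9, Green 6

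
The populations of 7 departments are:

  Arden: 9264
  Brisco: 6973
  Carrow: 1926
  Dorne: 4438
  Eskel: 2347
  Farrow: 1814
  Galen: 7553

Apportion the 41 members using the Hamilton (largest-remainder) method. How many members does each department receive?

Arden 11, Brisco 9, Carrow 2, Dorne 5, Eskel 3, Farrow 2, Galen 9

Total 34315; standard divisor 34315/41 ≈ 836.951.
Standard quotas: Arden 11.0687, Brisco 8.3314, Carrow 2.3012, Dorne 5.3026, Eskel 2.8042, Farrow 2.1674, Galen 9.0244.
Lower quotas: Arden 11, Brisco 8, Carrow 2, Dorne 5, Eskel 2, Farrow 2, Galen 9 (sum 39, leaving 2 seats).
Remainders in descending order: Eskel 0.8042, Brisco 0.3314, Dorne 0.3026, Carrow 0.3012, Farrow 0.1674, Arden 0.0687, Galen 0.0244.
Largest remainders: Eskel, Brisco receive the extra seats.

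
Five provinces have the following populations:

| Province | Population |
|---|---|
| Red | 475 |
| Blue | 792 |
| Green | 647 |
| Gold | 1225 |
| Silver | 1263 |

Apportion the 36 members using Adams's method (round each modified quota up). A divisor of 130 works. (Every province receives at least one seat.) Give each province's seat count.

With modified divisor 130: modified quotas Red 3.654, Blue 6.092, Green 4.977, Gold 9.423, Silver 9.715.
Rounding up: Red 4, Blue 7, Green 5, Gold 10, Silver 10 (total 36).

Red 4; Blue 7; Green 5; Gold 10; Silver 10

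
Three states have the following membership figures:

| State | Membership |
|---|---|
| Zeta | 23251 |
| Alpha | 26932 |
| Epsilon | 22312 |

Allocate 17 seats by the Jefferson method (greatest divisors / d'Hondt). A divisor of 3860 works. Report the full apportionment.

Zeta: 6, Alpha: 6, Epsilon: 5

With modified divisor 3860: modified quotas Zeta 6.024, Alpha 6.977, Epsilon 5.780.
Rounding down: Zeta 6, Alpha 6, Epsilon 5 (total 17).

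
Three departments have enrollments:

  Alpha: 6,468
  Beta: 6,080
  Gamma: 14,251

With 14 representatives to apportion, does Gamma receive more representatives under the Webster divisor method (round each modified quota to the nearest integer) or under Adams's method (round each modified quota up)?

Webster: Alpha 3, Beta 3, Gamma 8.
Adams: Alpha 4, Beta 3, Gamma 7.
Gamma gets 8 under Webster and 7 under Adams.

Webster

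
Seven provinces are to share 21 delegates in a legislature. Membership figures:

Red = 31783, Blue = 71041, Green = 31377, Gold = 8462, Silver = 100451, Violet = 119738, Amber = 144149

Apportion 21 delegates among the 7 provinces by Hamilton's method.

Red=1; Blue=3; Green=1; Gold=1; Silver=4; Violet=5; Amber=6

Standard divisor: 507001 ÷ 21 ≈ 24142.905.
Standard quotas: Red 1.3165, Blue 2.9425, Green 1.2996, Gold 0.3505, Silver 4.1607, Violet 4.9596, Amber 5.9707.
Lower quotas: Red 1, Blue 2, Green 1, Gold 0, Silver 4, Violet 4, Amber 5 (sum 17, leaving 4 seats).
Remainders in descending order: Amber 0.9707, Violet 0.9596, Blue 0.9425, Gold 0.3505, Red 0.3165, Green 0.2996, Silver 0.1607.
The surplus seats go to Amber, Violet, Blue, Gold.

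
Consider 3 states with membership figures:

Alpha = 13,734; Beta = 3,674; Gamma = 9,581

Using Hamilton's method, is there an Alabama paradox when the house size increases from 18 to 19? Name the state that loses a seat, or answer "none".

At 18 seats: Alpha 9, Beta 3, Gamma 6.
At 19 seats: Alpha 10, Beta 2, Gamma 7.
Beta drops from 3 to 2.

Beta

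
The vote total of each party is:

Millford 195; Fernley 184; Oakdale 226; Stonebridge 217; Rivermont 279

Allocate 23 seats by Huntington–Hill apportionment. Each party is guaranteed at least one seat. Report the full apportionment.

With divisor 50: modified quotas Millford 3.900, Fernley 3.680, Oakdale 4.520, Stonebridge 4.340, Rivermont 5.580.
Geometric-mean thresholds: Millford √(3·4)=3.464, Fernley √(3·4)=3.464, Oakdale √(4·5)=4.472, Stonebridge √(4·5)=4.472, Rivermont √(5·6)=5.477.
Each quota rounded against its threshold gives Millford 4, Fernley 4, Oakdale 5, Stonebridge 4, Rivermont 6 (total 23).

Millford=4, Fernley=4, Oakdale=5, Stonebridge=4, Rivermont=6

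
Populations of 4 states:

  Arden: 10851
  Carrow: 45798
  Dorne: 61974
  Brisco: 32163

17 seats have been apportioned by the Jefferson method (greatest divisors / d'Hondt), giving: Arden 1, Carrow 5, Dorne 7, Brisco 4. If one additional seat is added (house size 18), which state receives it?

Priority for the next seat is population ÷ (current seats + 1).
Priorities: Arden 5425.500, Carrow 7633.000, Dorne 7746.750, Brisco 6432.600.
Highest priority: Dorne.

Dorne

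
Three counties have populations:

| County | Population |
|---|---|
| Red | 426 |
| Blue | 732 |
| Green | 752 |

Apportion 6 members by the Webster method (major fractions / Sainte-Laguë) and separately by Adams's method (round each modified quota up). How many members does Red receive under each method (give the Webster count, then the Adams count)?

1 and 2

Webster: Red 1, Blue 2, Green 3.
Adams: Red 2, Blue 2, Green 2.
Red gets 1 under Webster and 2 under Adams.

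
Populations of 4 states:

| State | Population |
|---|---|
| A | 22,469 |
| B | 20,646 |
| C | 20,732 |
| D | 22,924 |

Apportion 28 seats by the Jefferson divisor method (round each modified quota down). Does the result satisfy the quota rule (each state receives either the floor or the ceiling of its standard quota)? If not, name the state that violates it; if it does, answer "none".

Standard quotas: A 7.250, B 6.662, C 6.690, D 7.397.
Jefferson allocation: A 7, B 7, C 7, D 7.
Every allocation lies between the lower and upper quota.

none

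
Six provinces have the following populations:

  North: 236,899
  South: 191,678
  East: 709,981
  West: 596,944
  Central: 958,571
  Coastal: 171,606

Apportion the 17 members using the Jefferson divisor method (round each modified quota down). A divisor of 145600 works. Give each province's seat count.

With modified divisor 145600: modified quotas North 1.627, South 1.316, East 4.876, West 4.100, Central 6.584, Coastal 1.179.
Rounding down: North 1, South 1, East 4, West 4, Central 6, Coastal 1 (total 17).

North 1, South 1, East 4, West 4, Central 6, Coastal 1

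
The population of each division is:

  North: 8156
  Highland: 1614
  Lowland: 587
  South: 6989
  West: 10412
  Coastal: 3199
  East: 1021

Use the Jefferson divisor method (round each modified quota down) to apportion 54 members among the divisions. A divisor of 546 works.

North=14, Highland=2, Lowland=1, South=12, West=19, Coastal=5, East=1

With modified divisor 546: modified quotas North 14.938, Highland 2.956, Lowland 1.075, South 12.800, West 19.070, Coastal 5.859, East 1.870.
Rounding down: North 14, Highland 2, Lowland 1, South 12, West 19, Coastal 5, East 1 (total 54).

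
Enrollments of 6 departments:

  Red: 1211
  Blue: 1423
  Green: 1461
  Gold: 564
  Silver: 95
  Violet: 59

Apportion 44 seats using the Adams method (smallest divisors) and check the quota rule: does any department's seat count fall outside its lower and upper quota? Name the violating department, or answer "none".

none

Standard quotas: Red 11.071, Blue 13.009, Green 13.356, Gold 5.156, Silver 0.868, Violet 0.539.
Adams allocation: Red 11, Blue 13, Green 13, Gold 5, Silver 1, Violet 1.
Every allocation lies between the lower and upper quota.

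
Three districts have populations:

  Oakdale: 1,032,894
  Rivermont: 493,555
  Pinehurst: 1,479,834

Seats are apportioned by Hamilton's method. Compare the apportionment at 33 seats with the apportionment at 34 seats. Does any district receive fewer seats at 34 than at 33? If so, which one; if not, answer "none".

Rivermont

At 33 seats: Oakdale 11, Rivermont 6, Pinehurst 16.
At 34 seats: Oakdale 12, Rivermont 5, Pinehurst 17.
Rivermont drops from 6 to 5.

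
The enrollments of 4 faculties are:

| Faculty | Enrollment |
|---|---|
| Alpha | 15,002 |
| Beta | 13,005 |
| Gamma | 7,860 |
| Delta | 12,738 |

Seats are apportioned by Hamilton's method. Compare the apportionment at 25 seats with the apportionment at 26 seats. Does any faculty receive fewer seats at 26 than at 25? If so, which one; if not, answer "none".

none

At 25 seats: Alpha 8, Beta 7, Gamma 4, Delta 6.
At 26 seats: Alpha 8, Beta 7, Gamma 4, Delta 7.
No faculty's allocation decreased.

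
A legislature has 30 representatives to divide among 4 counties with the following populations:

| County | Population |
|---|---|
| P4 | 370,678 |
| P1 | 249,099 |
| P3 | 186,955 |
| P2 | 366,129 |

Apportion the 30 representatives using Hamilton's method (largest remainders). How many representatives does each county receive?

Standard divisor: 1172861 ÷ 30 ≈ 39095.367.
Standard quotas: P4 9.4814, P1 6.3716, P3 4.7820, P2 9.3650.
Lower quotas: P4 9, P1 6, P3 4, P2 9 (sum 28, leaving 2 seats).
Remainders in descending order: P3 0.7820, P4 0.4814, P1 0.3716, P2 0.3650.
Largest remainders: P3, P4 receive the extra seats.

P4 10, P1 6, P3 5, P2 9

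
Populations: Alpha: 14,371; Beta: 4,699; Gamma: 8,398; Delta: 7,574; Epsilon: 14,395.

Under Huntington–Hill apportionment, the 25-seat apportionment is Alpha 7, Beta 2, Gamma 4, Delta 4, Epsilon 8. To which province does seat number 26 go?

Priority for the next seat is population ÷ (√(s·(s+1))).
Priorities: Alpha 1920.406, Beta 1918.359, Gamma 1877.850, Delta 1693.598, Epsilon 1696.467.
Highest priority: Alpha.

Alpha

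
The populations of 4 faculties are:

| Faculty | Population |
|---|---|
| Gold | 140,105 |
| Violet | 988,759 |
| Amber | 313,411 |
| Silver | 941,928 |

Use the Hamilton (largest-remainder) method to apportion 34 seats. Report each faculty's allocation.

Gold=2, Violet=14, Amber=5, Silver=13

Standard divisor: 2384203 ÷ 34 ≈ 70123.618.
Standard quotas: Gold 1.9980, Violet 14.1002, Amber 4.4694, Silver 13.4324.
Lower quotas: Gold 1, Violet 14, Amber 4, Silver 13 (sum 32, leaving 2 seats).
Remainders in descending order: Gold 0.9980, Amber 0.4694, Silver 0.4324, Violet 0.1002.
The surplus seats go to Gold, Amber.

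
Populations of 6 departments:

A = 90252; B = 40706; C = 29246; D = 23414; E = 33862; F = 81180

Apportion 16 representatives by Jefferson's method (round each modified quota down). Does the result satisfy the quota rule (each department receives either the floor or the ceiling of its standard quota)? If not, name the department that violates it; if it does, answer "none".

Standard quotas: A 4.835, B 2.181, C 1.567, D 1.254, E 1.814, F 4.349.
Jefferson allocation: A 5, B 2, C 1, D 1, E 2, F 5.
Every allocation lies between the lower and upper quota.

none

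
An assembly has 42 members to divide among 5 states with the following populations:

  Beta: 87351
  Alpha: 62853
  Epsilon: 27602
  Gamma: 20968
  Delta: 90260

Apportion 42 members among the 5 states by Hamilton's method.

Beta 13; Alpha 9; Epsilon 4; Gamma 3; Delta 13

Standard divisor: 289034 ÷ 42 ≈ 6881.762.
Standard quotas: Beta 12.6931, Alpha 9.1333, Epsilon 4.0109, Gamma 3.0469, Delta 13.1158.
Lower quotas: Beta 12, Alpha 9, Epsilon 4, Gamma 3, Delta 13 (sum 41, leaving 1 seat).
Remainders in descending order: Beta 0.6931, Alpha 0.1333, Delta 0.1158, Gamma 0.0469, Epsilon 0.0109.
Largest remainder: Beta receives the extra seat.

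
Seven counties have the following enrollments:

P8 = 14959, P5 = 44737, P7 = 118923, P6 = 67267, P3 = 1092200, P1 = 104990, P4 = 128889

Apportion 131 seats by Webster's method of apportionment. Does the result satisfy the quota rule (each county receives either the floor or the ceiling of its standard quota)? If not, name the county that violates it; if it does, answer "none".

Standard quotas: P8 1.247, P5 3.728, P7 9.910, P6 5.606, P3 91.019, P1 8.749, P4 10.741.
Webster allocation: P8 1, P5 4, P7 10, P6 6, P3 90, P1 9, P4 11.
P3 has quota 91.019 (lower 91, upper 92) but receives 90 — outside the quota interval.

P3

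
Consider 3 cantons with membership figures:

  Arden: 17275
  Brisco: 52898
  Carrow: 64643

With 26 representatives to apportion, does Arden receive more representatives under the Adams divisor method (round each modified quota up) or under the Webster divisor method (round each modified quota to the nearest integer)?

Adams

Adams: Arden 4, Brisco 10, Carrow 12.
Webster: Arden 3, Brisco 10, Carrow 13.
Arden gets 4 under Adams and 3 under Webster.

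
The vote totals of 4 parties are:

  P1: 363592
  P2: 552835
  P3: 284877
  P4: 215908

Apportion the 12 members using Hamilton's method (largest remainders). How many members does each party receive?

P1 3; P2 5; P3 2; P4 2

Total 1417212; standard divisor 1417212/12 = 118101.
Standard quotas: P1 3.0787, P2 4.6810, P3 2.4121, P4 1.8282.
Lower quotas: P1 3, P2 4, P3 2, P4 1 (sum 10, leaving 2 seats).
Remainders in descending order: P4 0.8282, P2 0.6810, P3 0.4121, P1 0.0787.
Largest remainders: P4, P2 receive the extra seats.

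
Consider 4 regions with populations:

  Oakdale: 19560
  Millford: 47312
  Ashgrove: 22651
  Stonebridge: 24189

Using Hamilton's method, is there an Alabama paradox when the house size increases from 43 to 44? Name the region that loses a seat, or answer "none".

At 43 seats: Oakdale 7, Millford 18, Ashgrove 9, Stonebridge 9.
At 44 seats: Oakdale 8, Millford 18, Ashgrove 9, Stonebridge 9.
No region's allocation decreased.

none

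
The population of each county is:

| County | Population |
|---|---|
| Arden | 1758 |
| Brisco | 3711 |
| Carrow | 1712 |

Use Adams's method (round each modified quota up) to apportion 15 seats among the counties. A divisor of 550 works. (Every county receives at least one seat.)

With modified divisor 550: modified quotas Arden 3.196, Brisco 6.747, Carrow 3.113.
Rounding up: Arden 4, Brisco 7, Carrow 4 (total 15).

Arden 4; Brisco 7; Carrow 4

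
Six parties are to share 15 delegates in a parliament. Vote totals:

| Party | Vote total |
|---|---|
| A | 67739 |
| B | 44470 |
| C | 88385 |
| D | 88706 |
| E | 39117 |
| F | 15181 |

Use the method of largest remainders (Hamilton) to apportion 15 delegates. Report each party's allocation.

Standard divisor: 343598 ÷ 15 ≈ 22906.533.
Standard quotas: A 2.9572, B 1.9414, C 3.8585, D 3.8725, E 1.7077, F 0.6627.
Lower quotas: A 2, B 1, C 3, D 3, E 1, F 0 (sum 10, leaving 5 seats).
Remainders in descending order: A 0.9572, B 0.9414, D 0.8725, C 0.8585, E 0.7077, F 0.6627.
The surplus seats go to A, B, D, C, E.

A 3, B 2, C 4, D 4, E 2, F 0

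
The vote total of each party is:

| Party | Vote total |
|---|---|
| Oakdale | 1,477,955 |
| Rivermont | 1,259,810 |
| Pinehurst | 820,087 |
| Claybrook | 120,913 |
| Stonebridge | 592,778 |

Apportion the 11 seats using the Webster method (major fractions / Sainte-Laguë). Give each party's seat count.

Oakdale: 4, Rivermont: 3, Pinehurst: 2, Claybrook: 0, Stonebridge: 2

Standard divisor 4271543/11 ≈ 388322.091; standard quotas: Oakdale 3.806, Rivermont 3.244, Pinehurst 2.112, Claybrook 0.311, Stonebridge 1.527.
Rounding to the nearest integer gives Oakdale 4, Rivermont 3, Pinehurst 2, Claybrook 0, Stonebridge 2 — total 11, matching the house size, so no adjustment is needed.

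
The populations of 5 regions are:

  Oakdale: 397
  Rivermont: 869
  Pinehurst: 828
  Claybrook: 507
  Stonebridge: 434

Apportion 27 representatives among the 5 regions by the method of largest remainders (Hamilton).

Total 3035; standard divisor 3035/27 ≈ 112.407.
Standard quotas: Oakdale 3.532, Rivermont 7.731, Pinehurst 7.366, Claybrook 4.510, Stonebridge 3.861.
Lower quotas: Oakdale 3, Rivermont 7, Pinehurst 7, Claybrook 4, Stonebridge 3 (sum 24, leaving 3 seats).
Remainders in descending order: Stonebridge 0.861, Rivermont 0.731, Oakdale 0.532, Claybrook 0.510, Pinehurst 0.366.
The surplus seats go to Stonebridge, Rivermont, Oakdale.

Oakdale=4; Rivermont=8; Pinehurst=7; Claybrook=4; Stonebridge=4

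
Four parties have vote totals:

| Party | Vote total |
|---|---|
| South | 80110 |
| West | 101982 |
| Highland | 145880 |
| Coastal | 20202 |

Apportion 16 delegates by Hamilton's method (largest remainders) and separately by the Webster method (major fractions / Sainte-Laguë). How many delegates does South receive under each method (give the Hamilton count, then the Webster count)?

Hamilton: South 3, West 5, Highland 7, Coastal 1.
Webster: South 4, West 5, Highland 6, Coastal 1.
South gets 3 under Hamilton and 4 under Webster.

3 and 4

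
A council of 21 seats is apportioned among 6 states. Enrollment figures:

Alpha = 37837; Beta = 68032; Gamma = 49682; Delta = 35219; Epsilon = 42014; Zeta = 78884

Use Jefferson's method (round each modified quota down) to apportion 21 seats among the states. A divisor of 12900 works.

With modified divisor 12900: modified quotas Alpha 2.933, Beta 5.274, Gamma 3.851, Delta 2.730, Epsilon 3.257, Zeta 6.115.
Rounding down: Alpha 2, Beta 5, Gamma 3, Delta 2, Epsilon 3, Zeta 6 (total 21).

Alpha 2, Beta 5, Gamma 3, Delta 2, Epsilon 3, Zeta 6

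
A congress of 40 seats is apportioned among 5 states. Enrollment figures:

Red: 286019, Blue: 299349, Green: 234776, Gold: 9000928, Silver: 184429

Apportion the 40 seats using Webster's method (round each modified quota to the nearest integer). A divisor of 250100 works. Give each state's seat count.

With modified divisor 250100: modified quotas Red 1.144, Blue 1.197, Green 0.939, Gold 35.989, Silver 0.737.
Rounding to the nearest integer: Red 1, Blue 1, Green 1, Gold 36, Silver 1 (total 40).

Red: 1, Blue: 1, Green: 1, Gold: 36, Silver: 1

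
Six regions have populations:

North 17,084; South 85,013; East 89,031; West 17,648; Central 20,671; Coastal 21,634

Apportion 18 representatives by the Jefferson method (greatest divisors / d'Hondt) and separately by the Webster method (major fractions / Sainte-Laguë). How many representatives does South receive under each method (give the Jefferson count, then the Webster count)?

Jefferson: North 1, South 7, East 7, West 1, Central 1, Coastal 1.
Webster: North 1, South 6, East 6, West 1, Central 2, Coastal 2.
South gets 7 under Jefferson and 6 under Webster.

7 and 6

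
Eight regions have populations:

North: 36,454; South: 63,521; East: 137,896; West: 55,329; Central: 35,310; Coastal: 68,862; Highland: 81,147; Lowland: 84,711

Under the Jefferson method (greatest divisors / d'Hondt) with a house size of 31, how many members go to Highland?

4

Standard divisor 563230/31 ≈ 18168.71; standard quotas: North 2.006, South 3.496, East 7.590, West 3.045, Central 1.943, Coastal 3.790, Highland 4.466, Lowland 4.662.
Rounding down gives 2, 3, 7, 3, 1, 3, 4, 4 = 27 seats, so the divisor must be adjusted.
With modified divisor 16600: modified quotas North 2.196, South 3.827, East 8.307, West 3.333, Central 2.127, Coastal 4.148, Highland 4.888, Lowland 5.103.
Rounding down: North 2, South 3, East 8, West 3, Central 2, Coastal 4, Highland 4, Lowland 5 (total 31).
Highland receives 4.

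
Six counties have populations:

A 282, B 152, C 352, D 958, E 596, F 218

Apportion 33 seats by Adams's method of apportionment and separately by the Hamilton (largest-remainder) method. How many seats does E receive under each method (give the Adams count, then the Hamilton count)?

Adams: A 4, B 2, C 5, D 12, E 7, F 3.
Hamilton: A 4, B 2, C 4, D 12, E 8, F 3.
E gets 7 under Adams and 8 under Hamilton.

7 and 8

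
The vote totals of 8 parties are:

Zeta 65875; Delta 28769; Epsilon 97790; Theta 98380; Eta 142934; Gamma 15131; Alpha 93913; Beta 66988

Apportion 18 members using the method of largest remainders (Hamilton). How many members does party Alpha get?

3

Standard divisor: 609780 ÷ 18 ≈ 33876.667.
Standard quotas: Zeta 1.9446, Delta 0.8492, Epsilon 2.8866, Theta 2.9041, Eta 4.2192, Gamma 0.4466, Alpha 2.7722, Beta 1.9774.
Lower quotas: Zeta 1, Delta 0, Epsilon 2, Theta 2, Eta 4, Gamma 0, Alpha 2, Beta 1 (sum 12, leaving 6 seats).
Remainders in descending order: Beta 0.9774, Zeta 0.9446, Theta 0.9041, Epsilon 0.8866, Delta 0.8492, Alpha 0.7722, Gamma 0.4466, Eta 0.2192.
Largest remainders: Beta, Zeta, Theta, Epsilon, Delta, Alpha receive the extra seats.
Alpha receives 3.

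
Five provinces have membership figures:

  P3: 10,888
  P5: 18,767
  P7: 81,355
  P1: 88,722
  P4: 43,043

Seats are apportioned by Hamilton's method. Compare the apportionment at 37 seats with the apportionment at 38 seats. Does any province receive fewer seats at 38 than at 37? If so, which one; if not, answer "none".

At 37 seats: P3 2, P5 3, P7 12, P1 13, P4 7.
At 38 seats: P3 1, P5 3, P7 13, P1 14, P4 7.
P3 drops from 2 to 1.

P3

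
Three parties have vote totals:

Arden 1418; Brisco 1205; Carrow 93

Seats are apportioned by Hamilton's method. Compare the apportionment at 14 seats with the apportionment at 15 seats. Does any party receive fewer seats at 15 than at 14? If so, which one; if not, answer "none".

At 14 seats: Arden 7, Brisco 6, Carrow 1.
At 15 seats: Arden 8, Brisco 7, Carrow 0.
Carrow drops from 1 to 0.

Carrow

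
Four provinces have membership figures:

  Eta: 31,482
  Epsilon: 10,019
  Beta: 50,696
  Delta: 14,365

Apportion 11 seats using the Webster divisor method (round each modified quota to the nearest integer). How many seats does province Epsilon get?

Standard divisor 106562/11 ≈ 9687.455; standard quotas: Eta 3.250, Epsilon 1.034, Beta 5.233, Delta 1.483.
Rounding to the nearest integer gives 3, 1, 5, 1 = 10 seats, so the divisor must be adjusted.
With modified divisor 9400: modified quotas Eta 3.349, Epsilon 1.066, Beta 5.393, Delta 1.528.
Rounding to the nearest integer: Eta 3, Epsilon 1, Beta 5, Delta 2 (total 11).
Epsilon receives 1.

1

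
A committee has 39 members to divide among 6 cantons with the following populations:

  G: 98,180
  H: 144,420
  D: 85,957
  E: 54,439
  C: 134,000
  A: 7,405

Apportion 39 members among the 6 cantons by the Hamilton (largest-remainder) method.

G 7; H 11; D 6; E 4; C 10; A 1

Standard divisor: 524401 ÷ 39 ≈ 13446.179.
Standard quotas: G 7.3017, H 10.7406, D 6.3927, E 4.0487, C 9.9657, A 0.5507.
Lower quotas: G 7, H 10, D 6, E 4, C 9, A 0 (sum 36, leaving 3 seats).
Remainders in descending order: C 0.9657, H 0.7406, A 0.5507, D 0.3927, G 0.3017, E 0.0487.
Largest remainders: C, H, A receive the extra seats.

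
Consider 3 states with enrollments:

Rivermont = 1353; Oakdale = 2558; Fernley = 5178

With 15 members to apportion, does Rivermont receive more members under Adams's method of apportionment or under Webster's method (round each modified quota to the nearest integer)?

Adams: Rivermont 3, Oakdale 4, Fernley 8.
Webster: Rivermont 2, Oakdale 4, Fernley 9.
Rivermont gets 3 under Adams and 2 under Webster.

Adams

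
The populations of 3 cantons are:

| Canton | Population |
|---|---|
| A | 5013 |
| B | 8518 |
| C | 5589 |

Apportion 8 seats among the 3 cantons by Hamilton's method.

The standard divisor is 19120/8 = 2390.
Standard quotas: A 2.0975, B 3.5640, C 2.3385.
Lower quotas: A 2, B 3, C 2 (sum 7, leaving 1 seat).
Remainders in descending order: B 0.5640, C 0.3385, A 0.0975.
Largest remainder: B receives the extra seat.

A: 2, B: 4, C: 2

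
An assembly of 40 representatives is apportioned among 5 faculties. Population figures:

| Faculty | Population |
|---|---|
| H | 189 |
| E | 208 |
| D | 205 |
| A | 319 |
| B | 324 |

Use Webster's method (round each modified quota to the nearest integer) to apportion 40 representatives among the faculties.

H 6, E 7, D 7, A 10, B 10

Standard divisor 1245/40 ≈ 31.125; standard quotas: H 6.072, E 6.683, D 6.586, A 10.249, B 10.410.
Rounding to the nearest integer gives H 6, E 7, D 7, A 10, B 10 — total 40, matching the house size, so no adjustment is needed.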